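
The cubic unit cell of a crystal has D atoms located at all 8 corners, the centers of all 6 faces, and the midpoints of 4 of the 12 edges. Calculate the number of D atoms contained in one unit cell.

Corner atoms are shared by 8 cells (1/8 each), face atoms by 2 (1/2 each), edge atoms by 4 (1/4 each).
Net atoms = 8 × 1/8 + 6 × 1/2 + 4 × 1/4 = 1 + 3 + 1 = 5.

5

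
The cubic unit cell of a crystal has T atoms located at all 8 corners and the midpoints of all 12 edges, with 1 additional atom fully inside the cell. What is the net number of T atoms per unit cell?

5

Corner atoms are shared by 8 cells (1/8 each), edge atoms by 4 (1/4 each), interior atoms are unshared.
Net atoms = 8 × 1/8 + 12 × 1/4 + 1 = 1 + 3 + 1 = 5.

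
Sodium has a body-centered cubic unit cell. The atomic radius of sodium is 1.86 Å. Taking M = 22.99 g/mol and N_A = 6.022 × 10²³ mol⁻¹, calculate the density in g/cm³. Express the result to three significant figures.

In a BCC lattice, atoms touch along the body diagonal, so √3·a = 4r, giving a = 4.295 Å = 4.295 × 10^-8 cm.
With Z = 2, ρ = Z·M/(N_A·a³) = 2 × 22.99 / (6.022 × 10²³ × 7.926 × 10^-23) = 0.9634 g/cm³.

0.963 g/cm³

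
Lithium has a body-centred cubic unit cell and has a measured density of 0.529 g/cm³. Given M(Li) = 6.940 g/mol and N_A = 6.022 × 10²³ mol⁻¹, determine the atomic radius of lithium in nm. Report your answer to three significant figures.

For a BCC cell (Z = 2), a³ = Z·M/(N_A·ρ) = 2 × 6.940 / (6.022 × 10²³ × 0.5290) = 4.357 × 10^-23 cm³, so a = 3.519 × 10^-8 cm = 0.3519 nm.
Atoms touch along the body diagonal, so √3·a = 4r, so r = 0.4330 × a = 0.152 nm.

0.152 nm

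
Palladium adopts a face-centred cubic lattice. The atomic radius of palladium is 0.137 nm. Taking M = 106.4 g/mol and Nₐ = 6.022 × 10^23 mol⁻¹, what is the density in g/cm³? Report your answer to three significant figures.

In an FCC lattice, atoms touch along the face diagonal, so √2·a = 4r, giving a = 0.3875 nm = 3.875 × 10^-8 cm.
With Z = 4, ρ = Z·M/(N_A·a³) = 4 × 106.4 / (6.022 × 10²³ × 5.818 × 10^-23) = 12.15 g/cm³.

12.1 g/cm³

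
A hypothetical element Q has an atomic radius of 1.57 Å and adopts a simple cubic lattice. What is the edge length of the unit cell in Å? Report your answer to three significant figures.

3.14 Å

In a simple cubic lattice, atoms touch along the cell edge, so a = 2r.
a = 2r = 2 × 1.57 = 3.14 Å.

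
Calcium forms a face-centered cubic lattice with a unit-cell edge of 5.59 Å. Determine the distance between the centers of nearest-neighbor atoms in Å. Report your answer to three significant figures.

In an FCC structure, atoms touch along the face diagonal, so √2·a = 4r; the nearest-neighbor distance equals 2r = 0.7071·a.
d = 0.7071 × 5.59 = 3.95 Å.

3.95 Å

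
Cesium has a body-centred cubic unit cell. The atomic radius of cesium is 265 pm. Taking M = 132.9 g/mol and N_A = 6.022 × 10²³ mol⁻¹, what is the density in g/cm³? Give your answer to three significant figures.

1.93 g/cm³

In a BCC lattice, atoms touch along the body diagonal, so √3·a = 4r, giving a = 612.0 pm = 6.120 × 10^-8 cm.
With Z = 2, ρ = Z·M/(N_A·a³) = 2 × 132.9 / (6.022 × 10²³ × 2.292 × 10^-22) = 1.926 g/cm³.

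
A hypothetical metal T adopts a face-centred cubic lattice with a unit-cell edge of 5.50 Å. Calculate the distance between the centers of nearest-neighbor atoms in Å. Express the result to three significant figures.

In an FCC structure, atoms touch along the face diagonal, so √2·a = 4r; the nearest-neighbor distance equals 2r = 0.7071·a.
d = 0.7071 × 5.50 = 3.89 Å.

3.89 Å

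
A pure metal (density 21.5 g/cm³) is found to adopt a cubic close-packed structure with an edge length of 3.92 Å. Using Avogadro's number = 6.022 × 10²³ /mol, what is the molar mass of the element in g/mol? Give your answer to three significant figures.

195 g/mol

An FCC cell has Z = 4 atoms; a = 3.920 × 10^-8 cm.
M = ρ·N_A·a³/Z = 21.5 × 6.022 × 10²³ × 6.024 × 10^-23 / 4 = 195 g/mol.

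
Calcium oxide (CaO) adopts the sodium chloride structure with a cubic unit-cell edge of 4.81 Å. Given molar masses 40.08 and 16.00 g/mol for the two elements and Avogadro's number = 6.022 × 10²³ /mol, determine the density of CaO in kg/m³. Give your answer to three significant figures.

3350 kg/m³

The sodium chloride structure contains Z = 4 formula units per cell; M(CaO) = 40.08 + 16.00 = 56.08 g/mol.
a³ = (4.810 × 10^-8 cm)³ = 1.113 × 10^-22 cm³.
ρ = 4 × 56.08 / (6.022 × 10²³ × 1.113 × 10^-22) = 3.347 g/cm³ = 3350 kg/m³.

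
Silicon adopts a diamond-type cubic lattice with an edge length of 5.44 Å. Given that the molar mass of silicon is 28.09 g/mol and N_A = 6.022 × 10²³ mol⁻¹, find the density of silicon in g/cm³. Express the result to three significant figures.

2.32 g/cm³

A diamond cubic unit cell contains Z = 8 atoms.
Cell volume: a³ = (5.44 Å)³ = (5.440 × 10^-8 cm)³ = 1.610 × 10^-22 cm³.
ρ = Z·M/(N_A·a³) = 8 × 28.09 / (6.022 × 10²³ × 1.610 × 10^-22) = 2.318 g/cm³.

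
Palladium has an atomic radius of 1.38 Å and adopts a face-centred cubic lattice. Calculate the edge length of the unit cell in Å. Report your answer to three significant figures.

In an FCC lattice, atoms touch along the face diagonal, so √2·a = 4r.
a = 4r/√2 = 4 × 1.38 / 1.4142 = 3.90 Å.

3.90 Å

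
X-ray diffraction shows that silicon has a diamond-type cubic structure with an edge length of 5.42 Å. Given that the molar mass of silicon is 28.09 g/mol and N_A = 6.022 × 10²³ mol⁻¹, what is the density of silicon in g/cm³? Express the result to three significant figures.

A diamond cubic unit cell contains Z = 8 atoms.
Cell volume: a³ = (5.42 Å)³ = (5.420 × 10^-8 cm)³ = 1.592 × 10^-22 cm³.
ρ = Z·M/(N_A·a³) = 8 × 28.09 / (6.022 × 10²³ × 1.592 × 10^-22) = 2.344 g/cm³.

2.34 g/cm³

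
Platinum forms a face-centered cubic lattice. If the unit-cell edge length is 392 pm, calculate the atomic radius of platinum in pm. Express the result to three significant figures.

In an FCC lattice, atoms touch along the face diagonal, so √2·a = 4r.
r = √2·a/4 = 1.4142 × 392 / 4 = 139 pm.

139 pm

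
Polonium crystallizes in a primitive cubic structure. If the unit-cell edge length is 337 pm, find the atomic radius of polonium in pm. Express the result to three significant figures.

169 pm

In a simple cubic lattice, atoms touch along the cell edge, so a = 2r.
r = a/2 = 337/2 = 169 pm.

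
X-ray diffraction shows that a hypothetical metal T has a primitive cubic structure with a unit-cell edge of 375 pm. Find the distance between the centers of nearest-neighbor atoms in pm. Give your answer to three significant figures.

375 pm

In a simple cubic structure, atoms touch along the cell edge, so a = 2r; the nearest-neighbor distance equals 2r = 1.000·a.
d = 1.000 × 375 = 375 pm.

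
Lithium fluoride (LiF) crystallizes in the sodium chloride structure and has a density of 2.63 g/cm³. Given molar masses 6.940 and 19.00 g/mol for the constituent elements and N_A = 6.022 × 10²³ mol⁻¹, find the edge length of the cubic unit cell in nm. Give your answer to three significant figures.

M(LiF) = 25.94 g/mol; Z = 4 formula units per cell.
a³ = Z·M/(N_A·ρ) = 4 × 25.94 / (6.022 × 10²³ × 2.63) = 6.551 × 10^-23 cm³, so a = 4.031 × 10^-8 cm = 0.403 nm.

0.403 nm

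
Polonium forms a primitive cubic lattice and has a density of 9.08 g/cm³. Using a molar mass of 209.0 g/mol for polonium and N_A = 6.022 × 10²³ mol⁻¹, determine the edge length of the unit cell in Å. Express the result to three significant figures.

3.37 Å

With Z = 1 atom per simple cubic cell, a³ = Z·M/(N_A·ρ) = 1 × 209.0 / (6.022 × 10²³ × 9.080 g/cm³) = 3.822 × 10^-23 cm³.
a = (3.822 × 10^-23)^(1/3) = 3.369 × 10^-8 cm = 3.37 Å.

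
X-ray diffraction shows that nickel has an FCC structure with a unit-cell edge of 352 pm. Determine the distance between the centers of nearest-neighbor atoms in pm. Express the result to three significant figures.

In an FCC structure, atoms touch along the face diagonal, so √2·a = 4r; the nearest-neighbor distance equals 2r = 0.7071·a.
d = 0.7071 × 352 = 249 pm.

249 pm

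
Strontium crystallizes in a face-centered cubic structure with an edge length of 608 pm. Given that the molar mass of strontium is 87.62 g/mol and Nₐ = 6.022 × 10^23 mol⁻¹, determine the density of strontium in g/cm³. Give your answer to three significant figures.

An FCC unit cell contains Z = 4 atoms.
Cell volume: a³ = (608 pm)³ = (6.080 × 10^-8 cm)³ = 2.248 × 10^-22 cm³.
ρ = Z·M/(N_A·a³) = 4 × 87.62 / (6.022 × 10²³ × 2.248 × 10^-22) = 2.589 g/cm³.

2.59 g/cm³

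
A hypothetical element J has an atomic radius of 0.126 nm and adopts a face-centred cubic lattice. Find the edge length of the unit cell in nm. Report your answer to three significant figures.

In an FCC lattice, atoms touch along the face diagonal, so √2·a = 4r.
a = 4r/√2 = 4 × 0.126 / 1.4142 = 0.356 nm.

0.356 nm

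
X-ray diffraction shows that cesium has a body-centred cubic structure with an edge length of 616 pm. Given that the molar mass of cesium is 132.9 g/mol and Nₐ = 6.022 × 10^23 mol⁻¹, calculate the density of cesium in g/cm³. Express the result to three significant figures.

1.89 g/cm³

A BCC unit cell contains Z = 2 atoms.
Cell volume: a³ = (616 pm)³ = (6.160 × 10^-8 cm)³ = 2.337 × 10^-22 cm³.
ρ = Z·M/(N_A·a³) = 2 × 132.9 / (6.022 × 10²³ × 2.337 × 10^-22) = 1.888 g/cm³.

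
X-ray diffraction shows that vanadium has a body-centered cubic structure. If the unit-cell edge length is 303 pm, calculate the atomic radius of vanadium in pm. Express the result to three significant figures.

131 pm

In a BCC lattice, atoms touch along the body diagonal, so √3·a = 4r.
r = √3·a/4 = 1.7321 × 303 / 4 = 131 pm.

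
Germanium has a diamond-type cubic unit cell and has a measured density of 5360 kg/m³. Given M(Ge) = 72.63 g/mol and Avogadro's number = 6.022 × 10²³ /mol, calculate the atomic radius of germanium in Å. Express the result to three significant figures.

1.22 Å

For a diamond cubic cell (Z = 8), a³ = Z·M/(N_A·ρ) = 8 × 72.63 / (6.022 × 10²³ × 5.360) = 1.800 × 10^-22 cm³, so a = 5.646 × 10^-8 cm = 5.646 Å.
Nearest neighbors lie along the body diagonal with √3·a = 8r, so r = 0.2165 × a = 1.22 Å.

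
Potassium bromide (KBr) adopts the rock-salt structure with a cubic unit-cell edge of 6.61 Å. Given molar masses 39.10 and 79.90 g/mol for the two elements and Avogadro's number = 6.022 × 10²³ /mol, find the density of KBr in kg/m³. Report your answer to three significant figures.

The rock-salt structure contains Z = 4 formula units per cell; M(KBr) = 39.10 + 79.90 = 119.0 g/mol.
a³ = (6.610 × 10^-8 cm)³ = 2.888 × 10^-22 cm³.
ρ = 4 × 119.0 / (6.022 × 10²³ × 2.888 × 10^-22) = 2.737 g/cm³ = 2740 kg/m³.

2740 kg/m³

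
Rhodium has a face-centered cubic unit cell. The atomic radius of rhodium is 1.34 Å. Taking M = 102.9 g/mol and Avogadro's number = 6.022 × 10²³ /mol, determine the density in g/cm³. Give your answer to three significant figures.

12.6 g/cm³

In an FCC lattice, atoms touch along the face diagonal, so √2·a = 4r, giving a = 3.790 Å = 3.790 × 10^-8 cm.
With Z = 4, ρ = Z·M/(N_A·a³) = 4 × 102.9 / (6.022 × 10²³ × 5.444 × 10^-23) = 12.55 g/cm³.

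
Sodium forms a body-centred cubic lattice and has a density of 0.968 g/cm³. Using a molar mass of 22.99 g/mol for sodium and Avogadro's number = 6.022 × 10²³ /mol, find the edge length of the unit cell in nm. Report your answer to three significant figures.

0.429 nm

With Z = 2 atoms per BCC cell, a³ = Z·M/(N_A·ρ) = 2 × 22.99 / (6.022 × 10²³ × 0.9680 g/cm³) = 7.888 × 10^-23 cm³.
a = (7.888 × 10^-23)^(1/3) = 4.289 × 10^-8 cm = 0.429 nm.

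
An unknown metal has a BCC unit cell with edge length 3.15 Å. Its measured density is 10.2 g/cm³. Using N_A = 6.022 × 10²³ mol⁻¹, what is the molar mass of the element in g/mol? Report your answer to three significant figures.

A BCC cell has Z = 2 atoms; a = 3.150 × 10^-8 cm.
M = ρ·N_A·a³/Z = 10.2 × 6.022 × 10²³ × 3.126 × 10^-23 / 2 = 96.0 g/mol.

96.0 g/mol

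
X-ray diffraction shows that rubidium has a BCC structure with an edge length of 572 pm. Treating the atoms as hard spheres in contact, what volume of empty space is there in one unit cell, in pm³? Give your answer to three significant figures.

In a BCC lattice atoms touch along the body diagonal, so √3·a = 4r, so r = 0.4330a = 247.7 pm.
V_cell = a³ = 1.871 × 10^8 pm³; V_atoms = 2 × (4/3)πr³ = 1.273 × 10^8 pm³.
Empty space = 1.871 × 10^8 − 1.273 × 10^8 = 5.99 × 10^7 pm³.

5.99 × 10^7 pm³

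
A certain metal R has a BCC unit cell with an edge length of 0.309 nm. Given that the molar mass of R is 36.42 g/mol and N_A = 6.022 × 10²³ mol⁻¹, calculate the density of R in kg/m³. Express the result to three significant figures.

4100 kg/m³

A BCC unit cell contains Z = 2 atoms.
Cell volume: a³ = (0.309 nm)³ = (3.090 × 10^-8 cm)³ = 2.950 × 10^-23 cm³.
ρ = Z·M/(N_A·a³) = 2 × 36.42 / (6.022 × 10²³ × 2.950 × 10^-23) = 4.100 g/cm³ = 4100 kg/m³.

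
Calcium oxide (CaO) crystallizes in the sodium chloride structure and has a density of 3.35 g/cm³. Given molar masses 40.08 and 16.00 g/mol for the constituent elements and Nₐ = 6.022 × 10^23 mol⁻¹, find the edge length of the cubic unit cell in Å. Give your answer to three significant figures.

4.81 Å

M(CaO) = 56.08 g/mol; Z = 4 formula units per cell.
a³ = Z·M/(N_A·ρ) = 4 × 56.08 / (6.022 × 10²³ × 3.35) = 1.112 × 10^-22 cm³, so a = 4.809 × 10^-8 cm = 4.81 Å.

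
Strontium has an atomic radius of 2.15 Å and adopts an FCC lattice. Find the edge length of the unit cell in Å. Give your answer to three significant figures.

In an FCC lattice, atoms touch along the face diagonal, so √2·a = 4r.
a = 4r/√2 = 4 × 2.15 / 1.4142 = 6.08 Å.

6.08 Å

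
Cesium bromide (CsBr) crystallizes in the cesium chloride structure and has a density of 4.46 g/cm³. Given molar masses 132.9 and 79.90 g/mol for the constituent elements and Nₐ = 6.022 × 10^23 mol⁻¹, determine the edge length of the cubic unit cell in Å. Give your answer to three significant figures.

4.30 Å

M(CsBr) = 212.8 g/mol; Z = 1 formula unit per cell.
a³ = Z·M/(N_A·ρ) = 1 × 212.8 / (6.022 × 10²³ × 4.46) = 7.923 × 10^-23 cm³, so a = 4.295 × 10^-8 cm = 4.30 Å.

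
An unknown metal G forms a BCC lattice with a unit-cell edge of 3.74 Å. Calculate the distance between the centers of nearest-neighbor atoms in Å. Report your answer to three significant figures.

In a BCC structure, atoms touch along the body diagonal, so √3·a = 4r; the nearest-neighbor distance equals 2r = 0.8660·a.
d = 0.8660 × 3.74 = 3.24 Å.

3.24 Å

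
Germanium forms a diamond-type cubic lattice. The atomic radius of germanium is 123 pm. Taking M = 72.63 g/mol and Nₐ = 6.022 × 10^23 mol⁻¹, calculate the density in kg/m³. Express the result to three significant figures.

5260 kg/m³

In a diamond cubic lattice, nearest neighbors lie along the body diagonal with √3·a = 8r, giving a = 568.1 pm = 5.681 × 10^-8 cm.
With Z = 8, ρ = Z·M/(N_A·a³) = 8 × 72.63 / (6.022 × 10²³ × 1.834 × 10^-22) = 5.262 g/cm³ = 5260 kg/m³.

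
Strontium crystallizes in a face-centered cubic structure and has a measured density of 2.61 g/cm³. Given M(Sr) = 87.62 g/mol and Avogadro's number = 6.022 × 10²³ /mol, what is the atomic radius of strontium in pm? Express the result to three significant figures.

214 pm

For an FCC cell (Z = 4), a³ = Z·M/(N_A·ρ) = 4 × 87.62 / (6.022 × 10²³ × 2.610) = 2.230 × 10^-22 cm³, so a = 6.064 × 10^-8 cm = 606.4 pm.
Atoms touch along the face diagonal, so √2·a = 4r, so r = 0.3536 × a = 214 pm.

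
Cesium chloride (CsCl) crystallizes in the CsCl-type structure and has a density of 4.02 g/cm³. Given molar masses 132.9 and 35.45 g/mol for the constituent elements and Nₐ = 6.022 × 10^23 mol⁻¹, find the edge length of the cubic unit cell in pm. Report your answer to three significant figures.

411 pm

M(CsCl) = 168.35 g/mol; Z = 1 formula unit per cell.
a³ = Z·M/(N_A·ρ) = 1 × 168.35 / (6.022 × 10²³ × 4.02) = 6.954 × 10^-23 cm³, so a = 4.112 × 10^-8 cm = 411 pm.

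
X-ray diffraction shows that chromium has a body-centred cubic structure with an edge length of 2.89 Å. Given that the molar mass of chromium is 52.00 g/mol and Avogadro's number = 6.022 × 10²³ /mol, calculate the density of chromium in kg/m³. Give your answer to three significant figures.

A BCC unit cell contains Z = 2 atoms.
Cell volume: a³ = (2.89 Å)³ = (2.890 × 10^-8 cm)³ = 2.414 × 10^-23 cm³.
ρ = Z·M/(N_A·a³) = 2 × 52.00 / (6.022 × 10²³ × 2.414 × 10^-23) = 7.155 g/cm³ = 7150 kg/m³.

7150 kg/m³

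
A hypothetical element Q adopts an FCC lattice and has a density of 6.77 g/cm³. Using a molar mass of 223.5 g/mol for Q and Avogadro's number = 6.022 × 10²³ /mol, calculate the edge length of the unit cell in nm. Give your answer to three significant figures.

With Z = 4 atoms per FCC cell, a³ = Z·M/(N_A·ρ) = 4 × 223.5 / (6.022 × 10²³ × 6.770 g/cm³) = 2.193 × 10^-22 cm³.
a = (2.193 × 10^-22)^(1/3) = 6.030 × 10^-8 cm = 0.603 nm.

0.603 nm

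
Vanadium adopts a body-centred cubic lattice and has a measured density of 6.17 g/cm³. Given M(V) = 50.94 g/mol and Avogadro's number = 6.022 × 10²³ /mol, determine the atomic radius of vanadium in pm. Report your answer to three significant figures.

For a BCC cell (Z = 2), a³ = Z·M/(N_A·ρ) = 2 × 50.94 / (6.022 × 10²³ × 6.170) = 2.742 × 10^-23 cm³, so a = 3.015 × 10^-8 cm = 301.5 pm.
Atoms touch along the body diagonal, so √3·a = 4r, so r = 0.4330 × a = 131 pm.

131 pm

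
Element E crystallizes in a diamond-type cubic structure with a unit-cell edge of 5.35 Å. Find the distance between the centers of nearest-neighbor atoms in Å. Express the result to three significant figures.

2.32 Å

In a diamond cubic structure, nearest neighbors lie along the body diagonal with √3·a = 8r; the nearest-neighbor distance equals 2r = 0.4330·a.
d = 0.4330 × 5.35 = 2.32 Å.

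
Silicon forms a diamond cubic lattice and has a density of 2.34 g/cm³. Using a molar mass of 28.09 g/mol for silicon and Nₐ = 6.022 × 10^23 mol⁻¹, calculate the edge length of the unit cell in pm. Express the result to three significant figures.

542 pm

With Z = 8 atoms per diamond cubic cell, a³ = Z·M/(N_A·ρ) = 8 × 28.09 / (6.022 × 10²³ × 2.340 g/cm³) = 1.595 × 10^-22 cm³.
a = (1.595 × 10^-22)^(1/3) = 5.423 × 10^-8 cm = 542 pm.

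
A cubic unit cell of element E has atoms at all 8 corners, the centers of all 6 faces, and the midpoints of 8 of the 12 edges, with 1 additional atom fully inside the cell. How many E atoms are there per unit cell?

7

Corner atoms are shared by 8 cells (1/8 each), face atoms by 2 (1/2 each), edge atoms by 4 (1/4 each), interior atoms are unshared.
Net atoms = 8 × 1/8 + 6 × 1/2 + 8 × 1/4 + 1 = 1 + 3 + 2 + 1 = 7.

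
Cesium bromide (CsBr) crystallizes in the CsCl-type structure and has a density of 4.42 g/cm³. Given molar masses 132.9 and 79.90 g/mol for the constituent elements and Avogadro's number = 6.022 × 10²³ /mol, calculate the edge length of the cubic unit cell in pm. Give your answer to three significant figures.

431 pm

M(CsBr) = 212.8 g/mol; Z = 1 formula unit per cell.
a³ = Z·M/(N_A·ρ) = 1 × 212.8 / (6.022 × 10²³ × 4.42) = 7.995 × 10^-23 cm³, so a = 4.308 × 10^-8 cm = 431 pm.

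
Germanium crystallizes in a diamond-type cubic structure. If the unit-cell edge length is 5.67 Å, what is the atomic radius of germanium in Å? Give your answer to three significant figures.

In a diamond cubic lattice, nearest neighbors lie along the body diagonal with √3·a = 8r.
r = √3·a/8 = 1.7321 × 5.67 / 8 = 1.23 Å.

1.23 Å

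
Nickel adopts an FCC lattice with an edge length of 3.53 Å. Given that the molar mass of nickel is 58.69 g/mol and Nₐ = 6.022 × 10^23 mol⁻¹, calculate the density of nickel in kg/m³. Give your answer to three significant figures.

An FCC unit cell contains Z = 4 atoms.
Cell volume: a³ = (3.53 Å)³ = (3.530 × 10^-8 cm)³ = 4.399 × 10^-23 cm³.
ρ = Z·M/(N_A·a³) = 4 × 58.69 / (6.022 × 10²³ × 4.399 × 10^-23) = 8.863 g/cm³ = 8860 kg/m³.

8860 kg/m³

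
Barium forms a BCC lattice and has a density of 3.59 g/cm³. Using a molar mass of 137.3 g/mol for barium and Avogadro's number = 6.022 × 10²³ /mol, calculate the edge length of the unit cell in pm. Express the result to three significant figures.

503 pm

With Z = 2 atoms per BCC cell, a³ = Z·M/(N_A·ρ) = 2 × 137.3 / (6.022 × 10²³ × 3.590 g/cm³) = 1.270 × 10^-22 cm³.
a = (1.270 × 10^-22)^(1/3) = 5.027 × 10^-8 cm = 503 pm.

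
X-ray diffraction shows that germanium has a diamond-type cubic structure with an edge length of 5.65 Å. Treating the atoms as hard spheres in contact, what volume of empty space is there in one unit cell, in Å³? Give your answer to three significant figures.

119 Å³

In a diamond cubic lattice nearest neighbors lie along the body diagonal with √3·a = 8r, so r = 0.2165a = 1.223 Å.
V_cell = a³ = 180.4 Å³; V_atoms = 8 × (4/3)πr³ = 61.34 Å³.
Empty space = 180.4 − 61.34 = 119 Å³.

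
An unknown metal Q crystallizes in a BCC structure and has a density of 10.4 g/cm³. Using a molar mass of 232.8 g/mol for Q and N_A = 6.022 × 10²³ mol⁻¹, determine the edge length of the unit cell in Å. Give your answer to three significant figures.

4.20 Å

With Z = 2 atoms per BCC cell, a³ = Z·M/(N_A·ρ) = 2 × 232.8 / (6.022 × 10²³ × 10.40 g/cm³) = 7.434 × 10^-23 cm³.
a = (7.434 × 10^-23)^(1/3) = 4.205 × 10^-8 cm = 4.20 Å.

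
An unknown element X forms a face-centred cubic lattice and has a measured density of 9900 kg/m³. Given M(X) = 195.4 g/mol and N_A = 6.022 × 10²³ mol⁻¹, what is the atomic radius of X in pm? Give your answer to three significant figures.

180 pm

For an FCC cell (Z = 4), a³ = Z·M/(N_A·ρ) = 4 × 195.4 / (6.022 × 10²³ × 9.900) = 1.311 × 10^-22 cm³, so a = 5.080 × 10^-8 cm = 508.0 pm.
Atoms touch along the face diagonal, so √2·a = 4r, so r = 0.3536 × a = 180 pm.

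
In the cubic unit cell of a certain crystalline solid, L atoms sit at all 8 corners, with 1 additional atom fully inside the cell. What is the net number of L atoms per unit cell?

Corner atoms are shared by 8 cells (1/8 each), interior atoms are unshared.
Net atoms = 8 × 1/8 + 1 = 1 + 1 = 2.

2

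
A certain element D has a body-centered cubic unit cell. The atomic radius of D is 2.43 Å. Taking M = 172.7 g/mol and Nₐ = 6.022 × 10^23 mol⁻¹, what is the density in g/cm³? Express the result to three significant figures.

3.25 g/cm³

In a BCC lattice, atoms touch along the body diagonal, so √3·a = 4r, giving a = 5.612 Å = 5.612 × 10^-8 cm.
With Z = 2, ρ = Z·M/(N_A·a³) = 2 × 172.7 / (6.022 × 10²³ × 1.767 × 10^-22) = 3.245 g/cm³.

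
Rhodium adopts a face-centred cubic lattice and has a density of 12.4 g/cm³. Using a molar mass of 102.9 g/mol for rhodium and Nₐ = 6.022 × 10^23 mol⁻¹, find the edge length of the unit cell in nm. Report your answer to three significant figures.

0.381 nm

With Z = 4 atoms per FCC cell, a³ = Z·M/(N_A·ρ) = 4 × 102.9 / (6.022 × 10²³ × 12.40 g/cm³) = 5.512 × 10^-23 cm³.
a = (5.512 × 10^-23)^(1/3) = 3.806 × 10^-8 cm = 0.381 nm.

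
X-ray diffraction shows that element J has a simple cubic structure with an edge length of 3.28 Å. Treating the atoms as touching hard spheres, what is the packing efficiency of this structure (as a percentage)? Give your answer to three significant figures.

52.4%

In a simple cubic lattice atoms touch along the cell edge, so a = 2r, so r = 0.5000a = 1.640 Å.
Packing fraction = Z·(4/3)πr³ / a³ = 1 × (4/3)π × (1.640)³ / (3.28)³ = 0.5236 = 52.4%.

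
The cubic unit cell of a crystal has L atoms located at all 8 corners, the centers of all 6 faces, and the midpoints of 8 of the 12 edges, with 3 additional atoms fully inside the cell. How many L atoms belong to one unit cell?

9

Corner atoms are shared by 8 cells (1/8 each), face atoms by 2 (1/2 each), edge atoms by 4 (1/4 each), interior atoms are unshared.
Net atoms = 8 × 1/8 + 6 × 1/2 + 8 × 1/4 + 3 = 1 + 3 + 2 + 3 = 9.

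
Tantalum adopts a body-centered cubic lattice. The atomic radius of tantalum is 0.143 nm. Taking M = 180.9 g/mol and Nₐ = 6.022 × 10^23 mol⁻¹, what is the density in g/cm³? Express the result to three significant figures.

In a BCC lattice, atoms touch along the body diagonal, so √3·a = 4r, giving a = 0.3302 nm = 3.302 × 10^-8 cm.
With Z = 2, ρ = Z·M/(N_A·a³) = 2 × 180.9 / (6.022 × 10²³ × 3.602 × 10^-23) = 16.68 g/cm³.

16.7 g/cm³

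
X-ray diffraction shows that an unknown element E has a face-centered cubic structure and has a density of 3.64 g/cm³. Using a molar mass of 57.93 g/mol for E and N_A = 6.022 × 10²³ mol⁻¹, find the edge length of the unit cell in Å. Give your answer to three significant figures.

With Z = 4 atoms per FCC cell, a³ = Z·M/(N_A·ρ) = 4 × 57.93 / (6.022 × 10²³ × 3.640 g/cm³) = 1.057 × 10^-22 cm³.
a = (1.057 × 10^-22)^(1/3) = 4.728 × 10^-8 cm = 4.73 Å.

4.73 Å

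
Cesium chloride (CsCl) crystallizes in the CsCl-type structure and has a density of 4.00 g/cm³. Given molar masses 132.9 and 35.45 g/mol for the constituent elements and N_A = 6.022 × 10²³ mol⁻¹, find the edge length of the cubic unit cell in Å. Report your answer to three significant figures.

M(CsCl) = 168.35 g/mol; Z = 1 formula unit per cell.
a³ = Z·M/(N_A·ρ) = 1 × 168.35 / (6.022 × 10²³ × 4.00) = 6.989 × 10^-23 cm³, so a = 4.119 × 10^-8 cm = 4.12 Å.

4.12 Å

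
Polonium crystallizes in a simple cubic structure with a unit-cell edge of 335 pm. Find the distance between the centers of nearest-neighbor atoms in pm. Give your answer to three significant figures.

In a simple cubic structure, atoms touch along the cell edge, so a = 2r; the nearest-neighbor distance equals 2r = 1.000·a.
d = 1.000 × 335 = 335 pm.

335 pm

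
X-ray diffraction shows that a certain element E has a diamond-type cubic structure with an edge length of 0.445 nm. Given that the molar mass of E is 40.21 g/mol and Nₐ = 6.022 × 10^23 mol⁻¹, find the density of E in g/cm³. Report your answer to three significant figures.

A diamond cubic unit cell contains Z = 8 atoms.
Cell volume: a³ = (0.445 nm)³ = (4.450 × 10^-8 cm)³ = 8.812 × 10^-23 cm³.
ρ = Z·M/(N_A·a³) = 8 × 40.21 / (6.022 × 10²³ × 8.812 × 10^-23) = 6.062 g/cm³.

6.06 g/cm³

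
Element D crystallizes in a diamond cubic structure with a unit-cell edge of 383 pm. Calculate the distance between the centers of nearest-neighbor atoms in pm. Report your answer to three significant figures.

166 pm

In a diamond cubic structure, nearest neighbors lie along the body diagonal with √3·a = 8r; the nearest-neighbor distance equals 2r = 0.4330·a.
d = 0.4330 × 383 = 166 pm.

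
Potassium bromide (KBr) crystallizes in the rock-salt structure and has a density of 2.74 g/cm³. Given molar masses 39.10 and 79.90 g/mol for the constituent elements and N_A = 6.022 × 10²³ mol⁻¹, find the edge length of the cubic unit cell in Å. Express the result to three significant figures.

6.61 Å

M(KBr) = 119.0 g/mol; Z = 4 formula units per cell.
a³ = Z·M/(N_A·ρ) = 4 × 119.0 / (6.022 × 10²³ × 2.74) = 2.885 × 10^-22 cm³, so a = 6.608 × 10^-8 cm = 6.61 Å.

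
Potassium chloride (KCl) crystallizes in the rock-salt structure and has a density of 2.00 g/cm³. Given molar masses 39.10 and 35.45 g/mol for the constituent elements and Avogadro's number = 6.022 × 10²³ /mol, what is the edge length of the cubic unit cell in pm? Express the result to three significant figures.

628 pm

M(KCl) = 74.55 g/mol; Z = 4 formula units per cell.
a³ = Z·M/(N_A·ρ) = 4 × 74.55 / (6.022 × 10²³ × 2.00) = 2.476 × 10^-22 cm³, so a = 6.279 × 10^-8 cm = 628 pm.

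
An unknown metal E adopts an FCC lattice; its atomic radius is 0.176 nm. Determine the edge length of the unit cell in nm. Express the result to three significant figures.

0.498 nm

In an FCC lattice, atoms touch along the face diagonal, so √2·a = 4r.
a = 4r/√2 = 4 × 0.176 / 1.4142 = 0.498 nm.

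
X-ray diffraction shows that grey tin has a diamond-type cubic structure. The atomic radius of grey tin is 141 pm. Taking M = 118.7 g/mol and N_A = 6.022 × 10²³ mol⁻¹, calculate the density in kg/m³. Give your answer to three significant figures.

5710 kg/m³

In a diamond cubic lattice, nearest neighbors lie along the body diagonal with √3·a = 8r, giving a = 651.3 pm = 6.513 × 10^-8 cm.
With Z = 8, ρ = Z·M/(N_A·a³) = 8 × 118.7 / (6.022 × 10²³ × 2.762 × 10^-22) = 5.709 g/cm³ = 5710 kg/m³.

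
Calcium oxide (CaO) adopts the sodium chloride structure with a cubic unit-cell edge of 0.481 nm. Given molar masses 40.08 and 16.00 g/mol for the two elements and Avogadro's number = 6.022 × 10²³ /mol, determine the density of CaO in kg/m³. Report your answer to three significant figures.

The sodium chloride structure contains Z = 4 formula units per cell; M(CaO) = 40.08 + 16.00 = 56.08 g/mol.
a³ = (4.810 × 10^-8 cm)³ = 1.113 × 10^-22 cm³.
ρ = 4 × 56.08 / (6.022 × 10²³ × 1.113 × 10^-22) = 3.347 g/cm³ = 3350 kg/m³.

3350 kg/m³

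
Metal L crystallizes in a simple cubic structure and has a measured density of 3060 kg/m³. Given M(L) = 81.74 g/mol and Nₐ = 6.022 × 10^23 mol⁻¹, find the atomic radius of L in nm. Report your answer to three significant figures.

For a simple cubic cell (Z = 1), a³ = Z·M/(N_A·ρ) = 1 × 81.74 / (6.022 × 10²³ × 3.060) = 4.436 × 10^-23 cm³, so a = 3.540 × 10^-8 cm = 0.3540 nm.
Atoms touch along the cell edge, so a = 2r, so r = 0.5000 × a = 0.177 nm.

0.177 nm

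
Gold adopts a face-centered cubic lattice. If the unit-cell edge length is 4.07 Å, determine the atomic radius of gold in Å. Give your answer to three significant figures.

In an FCC lattice, atoms touch along the face diagonal, so √2·a = 4r.
r = √2·a/4 = 1.4142 × 4.07 / 4 = 1.44 Å.

1.44 Å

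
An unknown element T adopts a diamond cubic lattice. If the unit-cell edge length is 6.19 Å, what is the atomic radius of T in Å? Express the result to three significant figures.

1.34 Å

In a diamond cubic lattice, nearest neighbors lie along the body diagonal with √3·a = 8r.
r = √3·a/8 = 1.7321 × 6.19 / 8 = 1.34 Å.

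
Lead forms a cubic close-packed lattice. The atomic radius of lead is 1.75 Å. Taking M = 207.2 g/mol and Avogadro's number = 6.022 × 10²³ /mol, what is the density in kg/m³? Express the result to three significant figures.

11300 kg/m³

In an FCC lattice, atoms touch along the face diagonal, so √2·a = 4r, giving a = 4.950 Å = 4.950 × 10^-8 cm.
With Z = 4, ρ = Z·M/(N_A·a³) = 4 × 207.2 / (6.022 × 10²³ × 1.213 × 10^-22) = 11.35 g/cm³ = 11300 kg/m³.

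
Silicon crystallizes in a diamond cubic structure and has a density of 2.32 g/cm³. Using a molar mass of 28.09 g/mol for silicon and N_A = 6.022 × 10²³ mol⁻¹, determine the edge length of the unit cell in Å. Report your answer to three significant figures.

5.44 Å

With Z = 8 atoms per diamond cubic cell, a³ = Z·M/(N_A·ρ) = 8 × 28.09 / (6.022 × 10²³ × 2.320 g/cm³) = 1.608 × 10^-22 cm³.
a = (1.608 × 10^-22)^(1/3) = 5.438 × 10^-8 cm = 5.44 Å.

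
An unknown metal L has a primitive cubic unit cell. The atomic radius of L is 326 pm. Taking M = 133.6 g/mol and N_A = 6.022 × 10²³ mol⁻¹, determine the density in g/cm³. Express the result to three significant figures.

0.800 g/cm³

In a simple cubic lattice, atoms touch along the cell edge, so a = 2r, giving a = 652.0 pm = 6.520 × 10^-8 cm.
With Z = 1, ρ = Z·M/(N_A·a³) = 1 × 133.6 / (6.022 × 10²³ × 2.772 × 10^-22) = 0.8004 g/cm³.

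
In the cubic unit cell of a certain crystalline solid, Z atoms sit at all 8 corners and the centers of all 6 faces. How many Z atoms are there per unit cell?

4

Corner atoms are shared by 8 cells (1/8 each), face atoms by 2 (1/2 each).
Net atoms = 8 × 1/8 + 6 × 1/2 = 1 + 3 = 4.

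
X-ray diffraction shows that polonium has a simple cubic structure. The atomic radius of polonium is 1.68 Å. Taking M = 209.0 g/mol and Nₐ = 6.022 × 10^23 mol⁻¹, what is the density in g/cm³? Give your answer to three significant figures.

In a simple cubic lattice, atoms touch along the cell edge, so a = 2r, giving a = 3.360 Å = 3.360 × 10^-8 cm.
With Z = 1, ρ = Z·M/(N_A·a³) = 1 × 209.0 / (6.022 × 10²³ × 3.793 × 10^-23) = 9.149 g/cm³.

9.15 g/cm³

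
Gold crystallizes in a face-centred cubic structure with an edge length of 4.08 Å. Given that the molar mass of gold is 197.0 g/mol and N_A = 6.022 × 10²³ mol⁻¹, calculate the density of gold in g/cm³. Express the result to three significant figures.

An FCC unit cell contains Z = 4 atoms.
Cell volume: a³ = (4.08 Å)³ = (4.080 × 10^-8 cm)³ = 6.792 × 10^-23 cm³.
ρ = Z·M/(N_A·a³) = 4 × 197.0 / (6.022 × 10²³ × 6.792 × 10^-23) = 19.27 g/cm³.

19.3 g/cm³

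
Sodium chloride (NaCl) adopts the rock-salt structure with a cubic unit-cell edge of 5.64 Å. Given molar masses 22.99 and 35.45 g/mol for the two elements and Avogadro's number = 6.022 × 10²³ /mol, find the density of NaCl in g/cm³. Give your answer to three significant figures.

The rock-salt structure contains Z = 4 formula units per cell; M(NaCl) = 22.99 + 35.45 = 58.44 g/mol.
a³ = (5.640 × 10^-8 cm)³ = 1.794 × 10^-22 cm³.
ρ = 4 × 58.44 / (6.022 × 10²³ × 1.794 × 10^-22) = 2.164 g/cm³.

2.16 g/cm³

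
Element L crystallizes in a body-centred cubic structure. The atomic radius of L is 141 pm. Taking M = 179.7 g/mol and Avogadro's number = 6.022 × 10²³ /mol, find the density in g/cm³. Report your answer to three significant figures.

17.3 g/cm³

In a BCC lattice, atoms touch along the body diagonal, so √3·a = 4r, giving a = 325.6 pm = 3.256 × 10^-8 cm.
With Z = 2, ρ = Z·M/(N_A·a³) = 2 × 179.7 / (6.022 × 10²³ × 3.453 × 10^-23) = 17.29 g/cm³.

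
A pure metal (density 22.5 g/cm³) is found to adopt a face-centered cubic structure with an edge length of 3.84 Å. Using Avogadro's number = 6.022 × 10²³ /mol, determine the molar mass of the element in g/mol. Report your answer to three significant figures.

An FCC cell has Z = 4 atoms; a = 3.840 × 10^-8 cm.
M = ρ·N_A·a³/Z = 22.5 × 6.022 × 10²³ × 5.662 × 10^-23 / 4 = 192 g/mol.

192 g/mol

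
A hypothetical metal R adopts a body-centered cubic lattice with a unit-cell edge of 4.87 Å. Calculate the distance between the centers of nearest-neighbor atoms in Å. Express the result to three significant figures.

4.22 Å

In a BCC structure, atoms touch along the body diagonal, so √3·a = 4r; the nearest-neighbor distance equals 2r = 0.8660·a.
d = 0.8660 × 4.87 = 4.22 Å.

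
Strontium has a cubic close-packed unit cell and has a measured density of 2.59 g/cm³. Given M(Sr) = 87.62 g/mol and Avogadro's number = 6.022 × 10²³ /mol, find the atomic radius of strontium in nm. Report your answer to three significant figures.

For an FCC cell (Z = 4), a³ = Z·M/(N_A·ρ) = 4 × 87.62 / (6.022 × 10²³ × 2.590) = 2.247 × 10^-22 cm³, so a = 6.080 × 10^-8 cm = 0.6080 nm.
Atoms touch along the face diagonal, so √2·a = 4r, so r = 0.3536 × a = 0.215 nm.

0.215 nm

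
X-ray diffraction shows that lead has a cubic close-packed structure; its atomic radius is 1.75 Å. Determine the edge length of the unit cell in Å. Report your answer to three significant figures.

In an FCC lattice, atoms touch along the face diagonal, so √2·a = 4r.
a = 4r/√2 = 4 × 1.75 / 1.4142 = 4.95 Å.

4.95 Å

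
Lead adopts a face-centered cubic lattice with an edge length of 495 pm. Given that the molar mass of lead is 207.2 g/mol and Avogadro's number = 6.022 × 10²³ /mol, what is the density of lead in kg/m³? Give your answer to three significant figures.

An FCC unit cell contains Z = 4 atoms.
Cell volume: a³ = (495 pm)³ = (4.950 × 10^-8 cm)³ = 1.213 × 10^-22 cm³.
ρ = Z·M/(N_A·a³) = 4 × 207.2 / (6.022 × 10²³ × 1.213 × 10^-22) = 11.35 g/cm³ = 11300 kg/m³.

11300 kg/m³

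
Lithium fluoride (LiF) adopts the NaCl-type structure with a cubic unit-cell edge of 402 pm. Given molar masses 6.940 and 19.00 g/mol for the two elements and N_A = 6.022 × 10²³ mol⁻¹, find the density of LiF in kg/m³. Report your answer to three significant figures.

2650 kg/m³

The NaCl-type structure contains Z = 4 formula units per cell; M(LiF) = 6.940 + 19.00 = 25.94 g/mol.
a³ = (4.020 × 10^-8 cm)³ = 6.496 × 10^-23 cm³.
ρ = 4 × 25.94 / (6.022 × 10²³ × 6.496 × 10^-23) = 2.652 g/cm³ = 2650 kg/m³.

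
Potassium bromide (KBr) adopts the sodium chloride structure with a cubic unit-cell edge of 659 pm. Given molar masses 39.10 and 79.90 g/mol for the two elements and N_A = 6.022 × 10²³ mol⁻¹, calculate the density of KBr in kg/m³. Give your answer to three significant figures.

2760 kg/m³

The sodium chloride structure contains Z = 4 formula units per cell; M(KBr) = 39.10 + 79.90 = 119.0 g/mol.
a³ = (6.590 × 10^-8 cm)³ = 2.862 × 10^-22 cm³.
ρ = 4 × 119.0 / (6.022 × 10²³ × 2.862 × 10^-22) = 2.762 g/cm³ = 2760 kg/m³.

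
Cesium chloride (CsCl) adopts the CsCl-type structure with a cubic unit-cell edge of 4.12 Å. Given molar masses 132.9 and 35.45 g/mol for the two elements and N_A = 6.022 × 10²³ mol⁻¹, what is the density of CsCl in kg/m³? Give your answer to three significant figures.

The CsCl-type structure contains Z = 1 formula unit per cell; M(CsCl) = 132.9 + 35.45 = 168.35 g/mol.
a³ = (4.120 × 10^-8 cm)³ = 6.993 × 10^-23 cm³.
ρ = 1 × 168.35 / (6.022 × 10²³ × 6.993 × 10^-23) = 3.997 g/cm³ = 4000 kg/m³.

4000 kg/m³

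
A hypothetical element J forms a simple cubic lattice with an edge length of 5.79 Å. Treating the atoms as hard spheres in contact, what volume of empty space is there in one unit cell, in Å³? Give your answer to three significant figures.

In a simple cubic lattice atoms touch along the cell edge, so a = 2r, so r = 0.5000a = 2.895 Å.
V_cell = a³ = 194.1 Å³; V_atoms = 1 × (4/3)πr³ = 101.6 Å³.
Empty space = 194.1 − 101.6 = 92.5 Å³.

92.5 Å³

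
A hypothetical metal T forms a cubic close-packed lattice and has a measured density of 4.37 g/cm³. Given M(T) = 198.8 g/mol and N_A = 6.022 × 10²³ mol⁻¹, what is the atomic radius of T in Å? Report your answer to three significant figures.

For an FCC cell (Z = 4), a³ = Z·M/(N_A·ρ) = 4 × 198.8 / (6.022 × 10²³ × 4.370) = 3.022 × 10^-22 cm³, so a = 6.710 × 10^-8 cm = 6.710 Å.
Atoms touch along the face diagonal, so √2·a = 4r, so r = 0.3536 × a = 2.37 Å.

2.37 Å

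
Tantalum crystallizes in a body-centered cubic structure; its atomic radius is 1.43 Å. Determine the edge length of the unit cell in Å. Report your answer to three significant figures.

3.30 Å

In a BCC lattice, atoms touch along the body diagonal, so √3·a = 4r.
a = 4r/√3 = 4 × 1.43 / 1.7321 = 3.30 Å.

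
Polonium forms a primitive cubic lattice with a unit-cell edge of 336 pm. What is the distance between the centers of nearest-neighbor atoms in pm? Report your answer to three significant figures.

336 pm

In a simple cubic structure, atoms touch along the cell edge, so a = 2r; the nearest-neighbor distance equals 2r = 1.000·a.
d = 1.000 × 336 = 336 pm.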